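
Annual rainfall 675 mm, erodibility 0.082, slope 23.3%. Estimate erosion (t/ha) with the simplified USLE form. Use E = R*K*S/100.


Formula: E = R * K * S / 100  (simplified USLE)
R * K = 675 * 0.082 = 55.35
E = 55.35 * 23.3 / 100 = 12.9 t/ha

12.9


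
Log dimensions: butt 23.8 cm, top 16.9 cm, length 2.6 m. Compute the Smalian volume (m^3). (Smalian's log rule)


Smalian: V = (A1 + A2)/2 * L,  A = pi*(D/200)^2
A1 = pi*(23.8/200)^2 = 0.044488 m^2
A2 = pi*(16.9/200)^2 = 0.022432 m^2
V = (0.044488+0.022432)/2*2.6 = 0.087 m^3

0.087


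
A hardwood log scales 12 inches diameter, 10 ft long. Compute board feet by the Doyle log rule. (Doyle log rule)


Doyle: BF = (D - 4)^2 * L / 16
Adjusted diameter = 12 - 4 = 8 in
(D-4)^2 = 8^2 = 64
BF = 64 * 10 / 16 = 40 BF

40


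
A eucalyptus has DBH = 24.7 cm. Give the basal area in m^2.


Formula: BA = pi * (DBH/2)^2 / 10000  (cm^2 to m^2)
Radius = DBH/2 = 24.7/2 = 12.35 cm
BA = pi * 12.35^2 / 10000
   = 479.1636 cm^2 / 10000
   = 0.0479 m^2

0.0479


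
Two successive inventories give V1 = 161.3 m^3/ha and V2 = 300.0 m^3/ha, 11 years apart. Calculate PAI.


Formula: PAI = (V_T2 - V_T1) / (T2 - T1)
Volume increment = 300.0 - 161.3 = 138.7 m^3/ha
PAI = 138.7 / 11 = 12.61 m^3/ha/year

12.61


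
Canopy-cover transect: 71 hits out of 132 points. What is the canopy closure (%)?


Formula: Canopy closure = covered points / total points * 100
Closure = 71 / 132 * 100
Closure = 0.5379 * 100 = 53.8%

53.8


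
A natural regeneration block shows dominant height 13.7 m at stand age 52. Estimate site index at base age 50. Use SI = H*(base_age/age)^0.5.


Formula: SI = H_dom * (base_age / age)^0.5
Age ratio = 50 / 52 = 0.96154
sqrt(age_ratio) = 0.98058
SI = 13.7 * 0.98058 = 13.4 m

13.4


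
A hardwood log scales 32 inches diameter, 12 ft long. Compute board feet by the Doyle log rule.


Doyle: BF = (D - 4)^2 * L / 16
Adjusted diameter = 32 - 4 = 28 in
(D-4)^2 = 28^2 = 784
BF = 784 * 12 / 16 = 588 BF

588


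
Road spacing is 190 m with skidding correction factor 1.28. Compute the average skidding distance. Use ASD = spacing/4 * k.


Formula: ASD = (spacing / 4) * correction
Uncorrected distance = spacing / 4 = 190 / 4 = 47.5 m
ASD = 47.5 * 1.28 = 61 m

61


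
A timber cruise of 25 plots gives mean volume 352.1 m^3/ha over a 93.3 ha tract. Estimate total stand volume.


Formula: Total Volume = Mean Volume per ha * Total Area
Total Volume = 352.1 m^3/ha * 93.3 ha
Total Volume = 32851 m^3

32851


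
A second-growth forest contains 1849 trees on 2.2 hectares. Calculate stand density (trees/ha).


Formula: Stand Density = N_trees / Area_ha
Density = 1849 trees / 2.2 ha
Density = 840 trees/ha

840


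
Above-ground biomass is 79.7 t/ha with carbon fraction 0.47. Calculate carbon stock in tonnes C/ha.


Formula: Carbon Stock = Biomass * Carbon Fraction
C = 79.7 t/ha * 0.47
C = 37.5 t C/ha

37.5


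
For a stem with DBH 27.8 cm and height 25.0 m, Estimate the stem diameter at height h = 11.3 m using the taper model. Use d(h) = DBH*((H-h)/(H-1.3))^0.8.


Taper: d(h) = DBH * ((H - h) / (H - 1.3))^0.8
Numerator = H - h = 25.0 - 11.3 = 13.7 m
Denominator = H - 1.3 = 25.0 - 1.3 = 23.7 m
Ratio = 13.7 / 23.7 = 0.57806
d = 27.8 * 0.57806^0.8 = 17.9 cm

17.9


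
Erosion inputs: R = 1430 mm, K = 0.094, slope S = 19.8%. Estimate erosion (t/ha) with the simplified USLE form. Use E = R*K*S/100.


Formula: E = R * K * S / 100  (simplified USLE)
R * K = 1430 * 0.094 = 134.42
E = 134.42 * 19.8 / 100 = 26.62 t/ha

26.62


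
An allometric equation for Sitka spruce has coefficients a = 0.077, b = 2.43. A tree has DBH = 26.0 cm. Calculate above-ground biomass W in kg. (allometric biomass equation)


Formula: W = a * DBH^b  (allometric power law)
DBH^b = 26.0^2.43 = 2744.0071
W = 0.077 * 2744.0071 = 211.3 kg

211.3


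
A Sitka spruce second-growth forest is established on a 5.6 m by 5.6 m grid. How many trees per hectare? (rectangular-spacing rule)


Formula: TPH = 10000 m^2/ha / (spacing_x * spacing_y)
Area per tree = 5.6 m * 5.6 m = 31.36 m^2
TPH = 10000 / 31.36 = 319 trees/ha

319


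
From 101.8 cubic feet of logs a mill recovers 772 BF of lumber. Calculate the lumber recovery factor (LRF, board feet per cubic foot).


Formula: LRF = Lumber Output (BF) / Log Input (ft^3)
LRF = 772 BF / 101.8 ft^3
LRF = 7.58 BF/ft^3

7.58


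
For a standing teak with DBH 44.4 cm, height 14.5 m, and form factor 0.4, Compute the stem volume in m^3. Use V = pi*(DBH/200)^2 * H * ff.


Formula: V = pi * (DBH/200)^2 * H * ff
Radius = DBH/200 = 44.4/200 = 0.222 m
Radius^2 = 0.222^2 = 0.049284 m^2
V = pi * 0.049284 * 14.5 * 0.4
V = 0.898 m^3

0.898


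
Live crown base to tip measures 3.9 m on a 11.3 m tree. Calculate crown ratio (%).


Formula: Crown Ratio = (Crown Length / Total Height) * 100
CR = (3.9 m / 11.3 m) * 100
CR = 0.3451 * 100 = 34.5%

34.5


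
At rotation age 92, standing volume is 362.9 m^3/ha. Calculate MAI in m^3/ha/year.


Formula: MAI = Total Volume / Stand Age
MAI = 362.9 m^3/ha / 92 years
MAI = 3.94 m^3/ha/year

3.94


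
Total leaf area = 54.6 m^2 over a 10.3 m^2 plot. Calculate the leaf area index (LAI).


Formula: LAI = total leaf area / ground area  (dimensionless)
LAI = 54.6 m^2 / 10.3 m^2
LAI = 5.3

5.3


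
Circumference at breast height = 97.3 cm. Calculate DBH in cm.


Formula: DBH = C / pi
DBH = 97.3 / pi
pi = 3.14159...
DBH = 31.0 cm

31.0


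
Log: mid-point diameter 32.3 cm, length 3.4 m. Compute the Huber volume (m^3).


Huber: V = Am * L,  Am = pi*(Dm/200)^2
Am = pi*(32.3/200)^2 = 0.08194 m^2
V = 0.08194*3.4 = 0.2786 m^3

0.2786


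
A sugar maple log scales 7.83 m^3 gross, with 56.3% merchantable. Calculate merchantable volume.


Formula: MV = V_total * (merchantable_pct / 100)
Merchantable fraction = 56.3% / 100 = 0.563
MV = 7.83 m^3 * 0.563 = 4.408 m^3

4.408


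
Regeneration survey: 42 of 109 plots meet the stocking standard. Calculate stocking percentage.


Formula: Stocking % = stocked plots / total plots * 100
Stocking = 42 / 109 * 100
Stocking = 0.3853 * 100 = 38.5%

38.5


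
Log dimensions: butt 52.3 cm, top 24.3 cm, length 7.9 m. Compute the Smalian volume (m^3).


Smalian: V = (A1 + A2)/2 * L,  A = pi*(D/200)^2
A1 = pi*(52.3/200)^2 = 0.214829 m^2
A2 = pi*(24.3/200)^2 = 0.046377 m^2
V = (0.214829+0.046377)/2*7.9 = 1.0318 m^3

1.0318


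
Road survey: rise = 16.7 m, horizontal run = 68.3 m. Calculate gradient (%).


Formula: Gradient = rise / run * 100
Gradient = 16.7 / 68.3 * 100 = 24.5%

24.5


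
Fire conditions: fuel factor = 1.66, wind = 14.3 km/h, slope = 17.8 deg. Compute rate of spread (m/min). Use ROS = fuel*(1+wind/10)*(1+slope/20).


Formula: ROS = fuel * (1 + wind/10) * (1 + slope/20)
Wind factor = 1 + 14.3/10 = 2.43
Slope factor = 1 + 17.8/20 = 1.89
ROS = 1.66 * 2.43 * 1.89 = 7.62 m/min

7.62


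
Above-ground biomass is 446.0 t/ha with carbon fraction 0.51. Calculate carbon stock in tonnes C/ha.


Formula: Carbon Stock = Biomass * Carbon Fraction
C = 446.0 t/ha * 0.51
C = 227.5 t C/ha

227.5


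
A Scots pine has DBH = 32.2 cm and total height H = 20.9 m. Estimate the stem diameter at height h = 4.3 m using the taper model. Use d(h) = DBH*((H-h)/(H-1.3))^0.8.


Taper: d(h) = DBH * ((H - h) / (H - 1.3))^0.8
Numerator = H - h = 20.9 - 4.3 = 16.6 m
Denominator = H - 1.3 = 20.9 - 1.3 = 19.6 m
Ratio = 16.6 / 19.6 = 0.84694
d = 32.2 * 0.84694^0.8 = 28.2 cm

28.2


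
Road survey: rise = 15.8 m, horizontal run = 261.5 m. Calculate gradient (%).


Formula: Gradient = rise / run * 100
Gradient = 15.8 / 261.5 * 100 = 6.0%

6.0


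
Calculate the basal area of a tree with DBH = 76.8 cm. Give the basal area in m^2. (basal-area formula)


Formula: BA = pi * (DBH/2)^2 / 10000  (cm^2 to m^2)
Radius = DBH/2 = 76.8/2 = 38.4 cm
BA = pi * 38.4^2 / 10000
   = 4632.4669 cm^2 / 10000
   = 0.4632 m^2

0.4632


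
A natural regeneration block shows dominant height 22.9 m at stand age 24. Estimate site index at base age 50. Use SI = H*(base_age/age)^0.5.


Formula: SI = H_dom * (base_age / age)^0.5
Age ratio = 50 / 24 = 2.08333
sqrt(age_ratio) = 1.44338
SI = 22.9 * 1.44338 = 33.1 m

33.1


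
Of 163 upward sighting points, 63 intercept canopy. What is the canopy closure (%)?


Formula: Canopy closure = covered points / total points * 100
Closure = 63 / 163 * 100
Closure = 0.3865 * 100 = 38.7%

38.7


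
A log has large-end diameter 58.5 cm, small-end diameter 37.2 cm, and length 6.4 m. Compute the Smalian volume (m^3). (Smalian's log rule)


Smalian: V = (A1 + A2)/2 * L,  A = pi*(D/200)^2
A1 = pi*(58.5/200)^2 = 0.268783 m^2
A2 = pi*(37.2/200)^2 = 0.108687 m^2
V = (0.268783+0.108687)/2*6.4 = 1.2079 m^3

1.2079


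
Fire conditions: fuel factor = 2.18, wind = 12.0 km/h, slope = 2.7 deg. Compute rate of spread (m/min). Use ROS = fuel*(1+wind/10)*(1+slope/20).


Formula: ROS = fuel * (1 + wind/10) * (1 + slope/20)
Wind factor = 1 + 12.0/10 = 2.2
Slope factor = 1 + 2.7/20 = 1.135
ROS = 2.18 * 2.2 * 1.135 = 5.44 m/min

5.44


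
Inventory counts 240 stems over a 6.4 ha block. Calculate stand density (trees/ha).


Formula: Stand Density = N_trees / Area_ha
Density = 240 trees / 6.4 ha
Density = 38 trees/ha

38


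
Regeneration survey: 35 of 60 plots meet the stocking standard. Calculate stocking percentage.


Formula: Stocking % = stocked plots / total plots * 100
Stocking = 35 / 60 * 100
Stocking = 0.5833 * 100 = 58.3%

58.3


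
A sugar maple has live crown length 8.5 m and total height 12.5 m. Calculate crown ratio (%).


Formula: Crown Ratio = (Crown Length / Total Height) * 100
CR = (8.5 m / 12.5 m) * 100
CR = 0.68 * 100 = 68.0%

68.0


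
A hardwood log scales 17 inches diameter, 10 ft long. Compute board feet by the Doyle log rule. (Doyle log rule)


Doyle: BF = (D - 4)^2 * L / 16
Adjusted diameter = 17 - 4 = 13 in
(D-4)^2 = 13^2 = 169
BF = 169 * 10 / 16 = 106 BF

106


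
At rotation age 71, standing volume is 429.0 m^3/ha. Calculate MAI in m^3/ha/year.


Formula: MAI = Total Volume / Stand Age
MAI = 429.0 m^3/ha / 71 years
MAI = 6.04 m^3/ha/year

6.04


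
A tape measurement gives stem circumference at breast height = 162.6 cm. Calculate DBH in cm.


Formula: DBH = C / pi
DBH = 162.6 / pi
pi = 3.14159...
DBH = 51.8 cm

51.8


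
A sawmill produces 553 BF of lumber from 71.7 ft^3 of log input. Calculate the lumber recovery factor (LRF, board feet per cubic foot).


Formula: LRF = Lumber Output (BF) / Log Input (ft^3)
LRF = 553 BF / 71.7 ft^3
LRF = 7.71 BF/ft^3

7.71


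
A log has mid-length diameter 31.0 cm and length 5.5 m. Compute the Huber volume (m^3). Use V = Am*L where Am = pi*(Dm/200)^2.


Huber: V = Am * L,  Am = pi*(Dm/200)^2
Am = pi*(31.0/200)^2 = 0.075477 m^2
V = 0.075477*5.5 = 0.4151 m^3

0.4151


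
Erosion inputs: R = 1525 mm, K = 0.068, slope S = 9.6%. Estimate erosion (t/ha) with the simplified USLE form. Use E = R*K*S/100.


Formula: E = R * K * S / 100  (simplified USLE)
R * K = 1525 * 0.068 = 103.7
E = 103.7 * 9.6 / 100 = 9.96 t/ha

9.96


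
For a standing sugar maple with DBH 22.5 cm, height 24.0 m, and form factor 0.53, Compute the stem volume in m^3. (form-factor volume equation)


Formula: V = pi * (DBH/200)^2 * H * ff
Radius = DBH/200 = 22.5/200 = 0.1125 m
Radius^2 = 0.1125^2 = 0.01265625 m^2
V = pi * 0.01265625 * 24.0 * 0.53
V = 0.506 m^3

0.506


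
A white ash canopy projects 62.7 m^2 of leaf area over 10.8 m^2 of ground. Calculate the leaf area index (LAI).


Formula: LAI = total leaf area / ground area  (dimensionless)
LAI = 62.7 m^2 / 10.8 m^2
LAI = 5.81

5.81


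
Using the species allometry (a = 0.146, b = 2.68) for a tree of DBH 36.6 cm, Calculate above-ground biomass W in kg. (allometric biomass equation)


Formula: W = a * DBH^b  (allometric power law)
DBH^b = 36.6^2.68 = 15492.7784
W = 0.146 * 15492.7784 = 2261.9 kg

2261.9


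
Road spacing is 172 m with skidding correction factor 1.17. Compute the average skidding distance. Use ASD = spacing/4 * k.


Formula: ASD = (spacing / 4) * correction
Uncorrected distance = spacing / 4 = 172 / 4 = 43 m
ASD = 43 * 1.17 = 50 m

50


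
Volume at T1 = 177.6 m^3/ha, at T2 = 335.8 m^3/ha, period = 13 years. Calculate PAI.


Formula: PAI = (V_T2 - V_T1) / (T2 - T1)
Volume increment = 335.8 - 177.6 = 158.2 m^3/ha
PAI = 158.2 / 13 = 12.17 m^3/ha/year

12.17


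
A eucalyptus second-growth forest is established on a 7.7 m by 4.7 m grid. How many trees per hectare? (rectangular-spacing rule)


Formula: TPH = 10000 m^2/ha / (spacing_x * spacing_y)
Area per tree = 7.7 m * 4.7 m = 36.19 m^2
TPH = 10000 / 36.19 = 276 trees/ha

276


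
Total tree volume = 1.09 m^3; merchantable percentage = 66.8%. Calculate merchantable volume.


Formula: MV = V_total * (merchantable_pct / 100)
Merchantable fraction = 66.8% / 100 = 0.668
MV = 1.09 m^3 * 0.668 = 0.728 m^3

0.728


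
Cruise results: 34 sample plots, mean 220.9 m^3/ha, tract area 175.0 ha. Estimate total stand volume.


Formula: Total Volume = Mean Volume per ha * Total Area
Total Volume = 220.9 m^3/ha * 175.0 ha
Total Volume = 38658 m^3

38658


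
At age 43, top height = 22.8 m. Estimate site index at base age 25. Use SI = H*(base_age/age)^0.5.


Formula: SI = H_dom * (base_age / age)^0.5
Age ratio = 25 / 43 = 0.5814
sqrt(age_ratio) = 0.76249
SI = 22.8 * 0.76249 = 17.4 m

17.4


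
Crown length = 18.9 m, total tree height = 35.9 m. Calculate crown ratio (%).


Formula: Crown Ratio = (Crown Length / Total Height) * 100
CR = (18.9 m / 35.9 m) * 100
CR = 0.5265 * 100 = 52.6%

52.6


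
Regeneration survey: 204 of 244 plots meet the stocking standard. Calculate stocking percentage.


Formula: Stocking % = stocked plots / total plots * 100
Stocking = 204 / 244 * 100
Stocking = 0.8361 * 100 = 83.6%

83.6


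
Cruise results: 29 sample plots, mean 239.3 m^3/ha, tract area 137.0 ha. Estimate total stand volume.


Formula: Total Volume = Mean Volume per ha * Total Area
Total Volume = 239.3 m^3/ha * 137.0 ha
Total Volume = 32784 m^3

32784


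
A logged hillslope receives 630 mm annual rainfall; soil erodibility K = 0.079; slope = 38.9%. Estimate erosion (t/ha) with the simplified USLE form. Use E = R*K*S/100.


Formula: E = R * K * S / 100  (simplified USLE)
R * K = 630 * 0.079 = 49.77
E = 49.77 * 38.9 / 100 = 19.36 t/ha

19.36


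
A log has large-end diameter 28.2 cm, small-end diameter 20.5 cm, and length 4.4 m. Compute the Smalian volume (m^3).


Smalian: V = (A1 + A2)/2 * L,  A = pi*(D/200)^2
A1 = pi*(28.2/200)^2 = 0.062458 m^2
A2 = pi*(20.5/200)^2 = 0.033006 m^2
V = (0.062458+0.033006)/2*4.4 = 0.21 m^3

0.21


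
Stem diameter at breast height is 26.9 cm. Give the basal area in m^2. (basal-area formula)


Formula: BA = pi * (DBH/2)^2 / 10000  (cm^2 to m^2)
Radius = DBH/2 = 26.9/2 = 13.45 cm
BA = pi * 13.45^2 / 10000
   = 568.322 cm^2 / 10000
   = 0.0568 m^2

0.0568


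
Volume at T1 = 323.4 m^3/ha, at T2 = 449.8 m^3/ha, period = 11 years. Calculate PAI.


Formula: PAI = (V_T2 - V_T1) / (T2 - T1)
Volume increment = 449.8 - 323.4 = 126.4 m^3/ha
PAI = 126.4 / 11 = 11.49 m^3/ha/year

11.49


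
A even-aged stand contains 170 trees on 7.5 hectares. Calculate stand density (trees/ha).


Formula: Stand Density = N_trees / Area_ha
Density = 170 trees / 7.5 ha
Density = 23 trees/ha

23


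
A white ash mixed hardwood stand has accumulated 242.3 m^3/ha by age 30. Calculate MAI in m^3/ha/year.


Formula: MAI = Total Volume / Stand Age
MAI = 242.3 m^3/ha / 30 years
MAI = 8.08 m^3/ha/year

8.08


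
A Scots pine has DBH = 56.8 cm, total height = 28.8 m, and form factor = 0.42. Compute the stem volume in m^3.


Formula: V = pi * (DBH/200)^2 * H * ff
Radius = DBH/200 = 56.8/200 = 0.284 m
Radius^2 = 0.284^2 = 0.080656 m^2
V = pi * 0.080656 * 28.8 * 0.42
V = 3.065 m^3

3.065


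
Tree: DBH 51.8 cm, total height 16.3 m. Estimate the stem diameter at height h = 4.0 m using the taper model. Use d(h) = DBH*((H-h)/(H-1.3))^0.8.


Taper: d(h) = DBH * ((H - h) / (H - 1.3))^0.8
Numerator = H - h = 16.3 - 4.0 = 12.3 m
Denominator = H - 1.3 = 16.3 - 1.3 = 15.0 m
Ratio = 12.3 / 15.0 = 0.82
d = 51.8 * 0.82^0.8 = 44.2 cm

44.2


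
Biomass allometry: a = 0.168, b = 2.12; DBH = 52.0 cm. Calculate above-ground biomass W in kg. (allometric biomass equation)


Formula: W = a * DBH^b  (allometric power law)
DBH^b = 52.0^2.12 = 4344.3728
W = 0.168 * 4344.3728 = 729.9 kg

729.9


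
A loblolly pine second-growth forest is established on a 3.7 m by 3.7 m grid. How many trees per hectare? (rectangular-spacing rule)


Formula: TPH = 10000 m^2/ha / (spacing_x * spacing_y)
Area per tree = 3.7 m * 3.7 m = 13.69 m^2
TPH = 10000 / 13.69 = 730 trees/ha

730


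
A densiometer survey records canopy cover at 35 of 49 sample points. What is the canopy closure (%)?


Formula: Canopy closure = covered points / total points * 100
Closure = 35 / 49 * 100
Closure = 0.7143 * 100 = 71.4%

71.4


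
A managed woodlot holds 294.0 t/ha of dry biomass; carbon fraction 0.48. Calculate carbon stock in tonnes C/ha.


Formula: Carbon Stock = Biomass * Carbon Fraction
C = 294.0 t/ha * 0.48
C = 141.1 t C/ha

141.1


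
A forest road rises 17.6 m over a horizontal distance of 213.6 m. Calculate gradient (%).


Formula: Gradient = rise / run * 100
Gradient = 17.6 / 213.6 * 100 = 8.2%

8.2


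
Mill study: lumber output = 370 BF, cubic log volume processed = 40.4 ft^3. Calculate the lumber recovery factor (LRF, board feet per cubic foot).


Formula: LRF = Lumber Output (BF) / Log Input (ft^3)
LRF = 370 BF / 40.4 ft^3
LRF = 9.16 BF/ft^3

9.16


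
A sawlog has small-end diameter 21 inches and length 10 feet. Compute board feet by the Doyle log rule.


Doyle: BF = (D - 4)^2 * L / 16
Adjusted diameter = 21 - 4 = 17 in
(D-4)^2 = 17^2 = 289
BF = 289 * 10 / 16 = 181 BF

181


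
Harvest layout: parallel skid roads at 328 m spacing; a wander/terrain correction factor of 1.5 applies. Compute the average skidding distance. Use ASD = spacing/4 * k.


Formula: ASD = (spacing / 4) * correction
Uncorrected distance = spacing / 4 = 328 / 4 = 82 m
ASD = 82 * 1.5 = 123 m

123


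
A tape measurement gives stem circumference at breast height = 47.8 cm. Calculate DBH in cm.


Formula: DBH = C / pi
DBH = 47.8 / pi
pi = 3.14159...
DBH = 15.2 cm

15.2


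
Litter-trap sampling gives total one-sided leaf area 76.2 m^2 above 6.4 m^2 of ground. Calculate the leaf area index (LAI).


Formula: LAI = total leaf area / ground area  (dimensionless)
LAI = 76.2 m^2 / 6.4 m^2
LAI = 11.91

11.91


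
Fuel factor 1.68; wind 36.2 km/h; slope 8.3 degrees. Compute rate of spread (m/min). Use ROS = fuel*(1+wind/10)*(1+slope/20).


Formula: ROS = fuel * (1 + wind/10) * (1 + slope/20)
Wind factor = 1 + 36.2/10 = 4.62
Slope factor = 1 + 8.3/20 = 1.415
ROS = 1.68 * 4.62 * 1.415 = 10.98 m/min

10.98


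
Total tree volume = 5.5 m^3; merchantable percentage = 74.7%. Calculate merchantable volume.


Formula: MV = V_total * (merchantable_pct / 100)
Merchantable fraction = 74.7% / 100 = 0.747
MV = 5.5 m^3 * 0.747 = 4.109 m^3

4.109


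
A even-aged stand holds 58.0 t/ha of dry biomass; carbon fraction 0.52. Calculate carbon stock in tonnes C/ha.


Formula: Carbon Stock = Biomass * Carbon Fraction
C = 58.0 t/ha * 0.52
C = 30.2 t C/ha

30.2


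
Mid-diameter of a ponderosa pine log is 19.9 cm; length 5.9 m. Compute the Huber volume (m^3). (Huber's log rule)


Huber: V = Am * L,  Am = pi*(Dm/200)^2
Am = pi*(19.9/200)^2 = 0.031103 m^2
V = 0.031103*5.9 = 0.1835 m^3

0.1835


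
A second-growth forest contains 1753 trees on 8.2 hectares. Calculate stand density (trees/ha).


Formula: Stand Density = N_trees / Area_ha
Density = 1753 trees / 8.2 ha
Density = 214 trees/ha

214


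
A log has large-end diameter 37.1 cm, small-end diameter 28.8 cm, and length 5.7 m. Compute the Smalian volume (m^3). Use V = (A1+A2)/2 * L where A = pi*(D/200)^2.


Smalian: V = (A1 + A2)/2 * L,  A = pi*(D/200)^2
A1 = pi*(37.1/200)^2 = 0.108103 m^2
A2 = pi*(28.8/200)^2 = 0.065144 m^2
V = (0.108103+0.065144)/2*5.7 = 0.4938 m^3

0.4938


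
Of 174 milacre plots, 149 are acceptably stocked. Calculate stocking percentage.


Formula: Stocking % = stocked plots / total plots * 100
Stocking = 149 / 174 * 100
Stocking = 0.8563 * 100 = 85.6%

85.6


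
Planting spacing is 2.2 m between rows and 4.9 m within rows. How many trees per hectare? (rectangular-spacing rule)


Formula: TPH = 10000 m^2/ha / (spacing_x * spacing_y)
Area per tree = 2.2 m * 4.9 m = 10.78 m^2
TPH = 10000 / 10.78 = 928 trees/ha

928


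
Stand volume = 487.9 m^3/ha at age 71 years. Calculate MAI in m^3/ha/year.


Formula: MAI = Total Volume / Stand Age
MAI = 487.9 m^3/ha / 71 years
MAI = 6.87 m^3/ha/year

6.87


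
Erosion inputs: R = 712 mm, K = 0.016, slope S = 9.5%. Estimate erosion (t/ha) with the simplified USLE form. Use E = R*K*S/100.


Formula: E = R * K * S / 100  (simplified USLE)
R * K = 712 * 0.016 = 11.392
E = 11.392 * 9.5 / 100 = 1.08 t/ha

1.08


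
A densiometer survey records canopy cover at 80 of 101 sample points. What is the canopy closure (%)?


Formula: Canopy closure = covered points / total points * 100
Closure = 80 / 101 * 100
Closure = 0.7921 * 100 = 79.2%

79.2


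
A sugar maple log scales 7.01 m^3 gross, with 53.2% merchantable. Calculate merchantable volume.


Formula: MV = V_total * (merchantable_pct / 100)
Merchantable fraction = 53.2% / 100 = 0.532
MV = 7.01 m^3 * 0.532 = 3.729 m^3

3.729


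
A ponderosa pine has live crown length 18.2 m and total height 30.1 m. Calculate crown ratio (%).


Formula: Crown Ratio = (Crown Length / Total Height) * 100
CR = (18.2 m / 30.1 m) * 100
CR = 0.6047 * 100 = 60.5%

60.5


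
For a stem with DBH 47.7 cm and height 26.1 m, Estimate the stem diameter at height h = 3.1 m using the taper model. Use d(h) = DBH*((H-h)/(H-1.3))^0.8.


Taper: d(h) = DBH * ((H - h) / (H - 1.3))^0.8
Numerator = H - h = 26.1 - 3.1 = 23.0 m
Denominator = H - 1.3 = 26.1 - 1.3 = 24.8 m
Ratio = 23.0 / 24.8 = 0.92742
d = 47.7 * 0.92742^0.8 = 44.9 cm

44.9


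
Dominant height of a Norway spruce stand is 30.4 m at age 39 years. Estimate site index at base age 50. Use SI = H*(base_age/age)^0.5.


Formula: SI = H_dom * (base_age / age)^0.5
Age ratio = 50 / 39 = 1.28205
sqrt(age_ratio) = 1.13228
SI = 30.4 * 1.13228 = 34.4 m

34.4


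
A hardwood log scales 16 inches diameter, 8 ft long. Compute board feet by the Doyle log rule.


Doyle: BF = (D - 4)^2 * L / 16
Adjusted diameter = 16 - 4 = 12 in
(D-4)^2 = 12^2 = 144
BF = 144 * 8 / 16 = 72 BF

72


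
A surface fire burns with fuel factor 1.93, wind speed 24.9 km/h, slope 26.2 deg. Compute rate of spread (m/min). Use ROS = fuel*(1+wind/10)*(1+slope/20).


Formula: ROS = fuel * (1 + wind/10) * (1 + slope/20)
Wind factor = 1 + 24.9/10 = 3.49
Slope factor = 1 + 26.2/20 = 2.31
ROS = 1.93 * 3.49 * 2.31 = 15.56 m/min

15.56


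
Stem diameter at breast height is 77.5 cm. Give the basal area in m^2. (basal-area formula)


Formula: BA = pi * (DBH/2)^2 / 10000  (cm^2 to m^2)
Radius = DBH/2 = 77.5/2 = 38.75 cm
BA = pi * 38.75^2 / 10000
   = 4717.2977 cm^2 / 10000
   = 0.4717 m^2

0.4717


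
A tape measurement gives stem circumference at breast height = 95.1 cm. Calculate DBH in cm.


Formula: DBH = C / pi
DBH = 95.1 / pi
pi = 3.14159...
DBH = 30.3 cm

30.3


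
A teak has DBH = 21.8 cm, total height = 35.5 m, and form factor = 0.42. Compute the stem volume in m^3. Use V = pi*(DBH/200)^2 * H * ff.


Formula: V = pi * (DBH/200)^2 * H * ff
Radius = DBH/200 = 21.8/200 = 0.109 m
Radius^2 = 0.109^2 = 0.011881 m^2
V = pi * 0.011881 * 35.5 * 0.42
V = 0.557 m^3

0.557


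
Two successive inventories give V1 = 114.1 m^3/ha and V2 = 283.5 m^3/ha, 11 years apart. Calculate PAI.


Formula: PAI = (V_T2 - V_T1) / (T2 - T1)
Volume increment = 283.5 - 114.1 = 169.4 m^3/ha
PAI = 169.4 / 11 = 15.4 m^3/ha/year

15.4


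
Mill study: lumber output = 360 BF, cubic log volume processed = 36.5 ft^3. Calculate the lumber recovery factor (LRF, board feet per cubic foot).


Formula: LRF = Lumber Output (BF) / Log Input (ft^3)
LRF = 360 BF / 36.5 ft^3
LRF = 9.86 BF/ft^3

9.86


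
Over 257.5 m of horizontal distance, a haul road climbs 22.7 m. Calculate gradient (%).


Formula: Gradient = rise / run * 100
Gradient = 22.7 / 257.5 * 100 = 8.8%

8.8


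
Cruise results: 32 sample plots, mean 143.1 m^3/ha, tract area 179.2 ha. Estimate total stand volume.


Formula: Total Volume = Mean Volume per ha * Total Area
Total Volume = 143.1 m^3/ha * 179.2 ha
Total Volume = 25644 m^3

25644


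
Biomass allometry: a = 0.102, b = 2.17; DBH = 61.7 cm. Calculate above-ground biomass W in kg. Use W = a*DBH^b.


Formula: W = a * DBH^b  (allometric power law)
DBH^b = 61.7^2.17 = 7672.1804
W = 0.102 * 7672.1804 = 782.6 kg

782.6


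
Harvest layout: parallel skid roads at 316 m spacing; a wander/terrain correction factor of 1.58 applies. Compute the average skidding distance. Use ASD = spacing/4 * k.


Formula: ASD = (spacing / 4) * correction
Uncorrected distance = spacing / 4 = 316 / 4 = 79 m
ASD = 79 * 1.58 = 125 m

125


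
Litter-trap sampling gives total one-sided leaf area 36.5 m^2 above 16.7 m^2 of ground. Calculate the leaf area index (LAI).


Formula: LAI = total leaf area / ground area  (dimensionless)
LAI = 36.5 m^2 / 16.7 m^2
LAI = 2.19

2.19


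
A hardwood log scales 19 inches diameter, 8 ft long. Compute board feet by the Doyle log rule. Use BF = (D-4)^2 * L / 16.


Doyle: BF = (D - 4)^2 * L / 16
Adjusted diameter = 19 - 4 = 15 in
(D-4)^2 = 15^2 = 225
BF = 225 * 8 / 16 = 113 BF

113


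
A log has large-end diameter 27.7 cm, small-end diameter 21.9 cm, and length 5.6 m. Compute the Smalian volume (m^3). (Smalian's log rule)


Smalian: V = (A1 + A2)/2 * L,  A = pi*(D/200)^2
A1 = pi*(27.7/200)^2 = 0.060263 m^2
A2 = pi*(21.9/200)^2 = 0.037668 m^2
V = (0.060263+0.037668)/2*5.6 = 0.2742 m^3

0.2742


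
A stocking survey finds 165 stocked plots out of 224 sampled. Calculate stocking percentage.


Formula: Stocking % = stocked plots / total plots * 100
Stocking = 165 / 224 * 100
Stocking = 0.7366 * 100 = 73.7%

73.7


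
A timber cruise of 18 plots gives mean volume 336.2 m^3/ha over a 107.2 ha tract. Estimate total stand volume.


Formula: Total Volume = Mean Volume per ha * Total Area
Total Volume = 336.2 m^3/ha * 107.2 ha
Total Volume = 36041 m^3

36041


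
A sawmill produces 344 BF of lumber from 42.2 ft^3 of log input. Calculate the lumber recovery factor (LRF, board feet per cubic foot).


Formula: LRF = Lumber Output (BF) / Log Input (ft^3)
LRF = 344 BF / 42.2 ft^3
LRF = 8.15 BF/ft^3

8.15


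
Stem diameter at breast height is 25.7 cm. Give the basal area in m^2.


Formula: BA = pi * (DBH/2)^2 / 10000  (cm^2 to m^2)
Radius = DBH/2 = 25.7/2 = 12.85 cm
BA = pi * 12.85^2 / 10000
   = 518.7476 cm^2 / 10000
   = 0.0519 m^2

0.0519


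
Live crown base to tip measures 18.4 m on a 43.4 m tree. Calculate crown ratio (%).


Formula: Crown Ratio = (Crown Length / Total Height) * 100
CR = (18.4 m / 43.4 m) * 100
CR = 0.424 * 100 = 42.4%

42.4


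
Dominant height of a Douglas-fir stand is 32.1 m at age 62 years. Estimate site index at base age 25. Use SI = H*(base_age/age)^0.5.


Formula: SI = H_dom * (base_age / age)^0.5
Age ratio = 25 / 62 = 0.40323
sqrt(age_ratio) = 0.635
SI = 32.1 * 0.635 = 20.4 m

20.4


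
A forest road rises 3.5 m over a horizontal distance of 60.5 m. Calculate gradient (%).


Formula: Gradient = rise / run * 100
Gradient = 3.5 / 60.5 * 100 = 5.8%

5.8


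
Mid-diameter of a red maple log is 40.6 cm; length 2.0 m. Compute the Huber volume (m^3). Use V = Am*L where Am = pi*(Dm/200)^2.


Huber: V = Am * L,  Am = pi*(Dm/200)^2
Am = pi*(40.6/200)^2 = 0.129462 m^2
V = 0.129462*2.0 = 0.2589 m^3

0.2589


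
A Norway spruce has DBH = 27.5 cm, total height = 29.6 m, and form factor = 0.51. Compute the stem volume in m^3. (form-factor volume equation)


Formula: V = pi * (DBH/200)^2 * H * ff
Radius = DBH/200 = 27.5/200 = 0.1375 m
Radius^2 = 0.1375^2 = 0.01890625 m^2
V = pi * 0.01890625 * 29.6 * 0.51
V = 0.897 m^3

0.897


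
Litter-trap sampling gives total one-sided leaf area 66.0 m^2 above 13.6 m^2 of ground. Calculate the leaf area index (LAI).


Formula: LAI = total leaf area / ground area  (dimensionless)
LAI = 66.0 m^2 / 13.6 m^2
LAI = 4.85

4.85


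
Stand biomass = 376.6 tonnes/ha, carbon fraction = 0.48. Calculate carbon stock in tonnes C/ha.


Formula: Carbon Stock = Biomass * Carbon Fraction
C = 376.6 t/ha * 0.48
C = 180.8 t C/ha

180.8


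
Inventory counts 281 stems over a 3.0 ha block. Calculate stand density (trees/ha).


Formula: Stand Density = N_trees / Area_ha
Density = 281 trees / 3.0 ha
Density = 94 trees/ha

94


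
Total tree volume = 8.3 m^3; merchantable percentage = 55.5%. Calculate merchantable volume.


Formula: MV = V_total * (merchantable_pct / 100)
Merchantable fraction = 55.5% / 100 = 0.555
MV = 8.3 m^3 * 0.555 = 4.607 m^3

4.607


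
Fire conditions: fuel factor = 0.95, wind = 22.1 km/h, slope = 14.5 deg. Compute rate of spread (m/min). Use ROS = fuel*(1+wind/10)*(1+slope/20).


Formula: ROS = fuel * (1 + wind/10) * (1 + slope/20)
Wind factor = 1 + 22.1/10 = 3.21
Slope factor = 1 + 14.5/20 = 1.725
ROS = 0.95 * 3.21 * 1.725 = 5.26 m/min

5.26


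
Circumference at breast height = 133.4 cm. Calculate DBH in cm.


Formula: DBH = C / pi
DBH = 133.4 / pi
pi = 3.14159...
DBH = 42.5 cm

42.5


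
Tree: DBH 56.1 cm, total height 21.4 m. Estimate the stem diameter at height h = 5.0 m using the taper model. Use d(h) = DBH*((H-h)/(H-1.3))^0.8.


Taper: d(h) = DBH * ((H - h) / (H - 1.3))^0.8
Numerator = H - h = 21.4 - 5.0 = 16.4 m
Denominator = H - 1.3 = 21.4 - 1.3 = 20.1 m
Ratio = 16.4 / 20.1 = 0.81592
d = 56.1 * 0.81592^0.8 = 47.7 cm

47.7


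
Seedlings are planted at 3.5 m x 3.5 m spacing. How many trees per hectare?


Formula: TPH = 10000 m^2/ha / (spacing_x * spacing_y)
Area per tree = 3.5 m * 3.5 m = 12.25 m^2
TPH = 10000 / 12.25 = 816 trees/ha

816


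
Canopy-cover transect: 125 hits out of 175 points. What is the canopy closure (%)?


Formula: Canopy closure = covered points / total points * 100
Closure = 125 / 175 * 100
Closure = 0.7143 * 100 = 71.4%

71.4


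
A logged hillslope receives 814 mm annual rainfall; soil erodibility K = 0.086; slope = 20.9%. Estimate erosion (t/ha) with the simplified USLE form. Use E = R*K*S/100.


Formula: E = R * K * S / 100  (simplified USLE)
R * K = 814 * 0.086 = 70.004
E = 70.004 * 20.9 / 100 = 14.63 t/ha

14.63


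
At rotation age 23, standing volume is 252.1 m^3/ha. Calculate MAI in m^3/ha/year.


Formula: MAI = Total Volume / Stand Age
MAI = 252.1 m^3/ha / 23 years
MAI = 10.96 m^3/ha/year

10.96


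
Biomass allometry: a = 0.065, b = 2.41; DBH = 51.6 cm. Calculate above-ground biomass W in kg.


Formula: W = a * DBH^b  (allometric power law)
DBH^b = 51.6^2.41 = 13411.7602
W = 0.065 * 13411.7602 = 871.8 kg

871.8


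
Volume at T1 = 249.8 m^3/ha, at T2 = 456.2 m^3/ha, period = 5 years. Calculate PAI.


Formula: PAI = (V_T2 - V_T1) / (T2 - T1)
Volume increment = 456.2 - 249.8 = 206.4 m^3/ha
PAI = 206.4 / 5 = 41.28 m^3/ha/year

41.28


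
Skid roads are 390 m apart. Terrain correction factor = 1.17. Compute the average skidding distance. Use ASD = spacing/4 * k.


Formula: ASD = (spacing / 4) * correction
Uncorrected distance = spacing / 4 = 390 / 4 = 97.5 m
ASD = 97.5 * 1.17 = 114 m

114


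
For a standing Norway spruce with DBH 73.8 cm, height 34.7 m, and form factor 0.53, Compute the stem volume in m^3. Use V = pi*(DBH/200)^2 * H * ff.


Formula: V = pi * (DBH/200)^2 * H * ff
Radius = DBH/200 = 73.8/200 = 0.369 m
Radius^2 = 0.369^2 = 0.136161 m^2
V = pi * 0.136161 * 34.7 * 0.53
V = 7.867 m^3

7.867


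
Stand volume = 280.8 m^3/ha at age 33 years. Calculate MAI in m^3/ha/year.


Formula: MAI = Total Volume / Stand Age
MAI = 280.8 m^3/ha / 33 years
MAI = 8.51 m^3/ha/year

8.51


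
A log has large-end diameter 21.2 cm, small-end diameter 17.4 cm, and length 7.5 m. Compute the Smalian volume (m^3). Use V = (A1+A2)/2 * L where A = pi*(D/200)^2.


Smalian: V = (A1 + A2)/2 * L,  A = pi*(D/200)^2
A1 = pi*(21.2/200)^2 = 0.035299 m^2
A2 = pi*(17.4/200)^2 = 0.023779 m^2
V = (0.035299+0.023779)/2*7.5 = 0.2215 m^3

0.2215


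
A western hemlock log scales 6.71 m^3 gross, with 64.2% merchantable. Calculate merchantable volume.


Formula: MV = V_total * (merchantable_pct / 100)
Merchantable fraction = 64.2% / 100 = 0.642
MV = 6.71 m^3 * 0.642 = 4.308 m^3

4.308


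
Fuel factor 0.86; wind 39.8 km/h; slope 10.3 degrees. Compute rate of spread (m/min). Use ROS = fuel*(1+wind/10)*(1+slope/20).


Formula: ROS = fuel * (1 + wind/10) * (1 + slope/20)
Wind factor = 1 + 39.8/10 = 4.98
Slope factor = 1 + 10.3/20 = 1.515
ROS = 0.86 * 4.98 * 1.515 = 6.49 m/min

6.49


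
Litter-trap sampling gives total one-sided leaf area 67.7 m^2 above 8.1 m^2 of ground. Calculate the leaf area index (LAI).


Formula: LAI = total leaf area / ground area  (dimensionless)
LAI = 67.7 m^2 / 8.1 m^2
LAI = 8.36

8.36


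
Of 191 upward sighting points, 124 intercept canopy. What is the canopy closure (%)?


Formula: Canopy closure = covered points / total points * 100
Closure = 124 / 191 * 100
Closure = 0.6492 * 100 = 64.9%

64.9


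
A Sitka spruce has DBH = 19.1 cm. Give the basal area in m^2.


Formula: BA = pi * (DBH/2)^2 / 10000  (cm^2 to m^2)
Radius = DBH/2 = 19.1/2 = 9.55 cm
BA = pi * 9.55^2 / 10000
   = 286.5211 cm^2 / 10000
   = 0.0287 m^2

0.0287


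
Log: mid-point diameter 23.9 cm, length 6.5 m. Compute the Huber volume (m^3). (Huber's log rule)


Huber: V = Am * L,  Am = pi*(Dm/200)^2
Am = pi*(23.9/200)^2 = 0.044863 m^2
V = 0.044863*6.5 = 0.2916 m^3

0.2916


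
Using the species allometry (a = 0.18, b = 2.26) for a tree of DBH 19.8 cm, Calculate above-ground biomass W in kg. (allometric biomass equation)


Formula: W = a * DBH^b  (allometric power law)
DBH^b = 19.8^2.26 = 852.0466
W = 0.18 * 852.0466 = 153.4 kg

153.4


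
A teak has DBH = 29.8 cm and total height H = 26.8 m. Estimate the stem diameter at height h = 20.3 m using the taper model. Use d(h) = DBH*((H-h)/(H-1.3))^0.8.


Taper: d(h) = DBH * ((H - h) / (H - 1.3))^0.8
Numerator = H - h = 26.8 - 20.3 = 6.5 m
Denominator = H - 1.3 = 26.8 - 1.3 = 25.5 m
Ratio = 6.5 / 25.5 = 0.2549
d = 29.8 * 0.2549^0.8 = 10.0 cm

10.0


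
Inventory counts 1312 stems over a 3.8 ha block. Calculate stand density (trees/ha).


Formula: Stand Density = N_trees / Area_ha
Density = 1312 trees / 3.8 ha
Density = 345 trees/ha

345


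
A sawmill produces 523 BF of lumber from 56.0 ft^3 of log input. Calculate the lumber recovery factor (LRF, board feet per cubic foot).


Formula: LRF = Lumber Output (BF) / Log Input (ft^3)
LRF = 523 BF / 56.0 ft^3
LRF = 9.34 BF/ft^3

9.34


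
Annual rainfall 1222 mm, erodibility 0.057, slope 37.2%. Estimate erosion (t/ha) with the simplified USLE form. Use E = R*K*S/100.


Formula: E = R * K * S / 100  (simplified USLE)
R * K = 1222 * 0.057 = 69.654
E = 69.654 * 37.2 / 100 = 25.91 t/ha

25.91


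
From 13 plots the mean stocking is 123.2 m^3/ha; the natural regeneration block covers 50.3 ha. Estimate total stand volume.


Formula: Total Volume = Mean Volume per ha * Total Area
Total Volume = 123.2 m^3/ha * 50.3 ha
Total Volume = 6197 m^3

6197


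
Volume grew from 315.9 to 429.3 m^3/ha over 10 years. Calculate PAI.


Formula: PAI = (V_T2 - V_T1) / (T2 - T1)
Volume increment = 429.3 - 315.9 = 113.4 m^3/ha
PAI = 113.4 / 10 = 11.34 m^3/ha/year

11.34


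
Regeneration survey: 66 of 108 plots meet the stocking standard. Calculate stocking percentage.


Formula: Stocking % = stocked plots / total plots * 100
Stocking = 66 / 108 * 100
Stocking = 0.6111 * 100 = 61.1%

61.1


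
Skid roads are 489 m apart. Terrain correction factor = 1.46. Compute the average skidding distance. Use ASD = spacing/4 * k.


Formula: ASD = (spacing / 4) * correction
Uncorrected distance = spacing / 4 = 489 / 4 = 122.25 m
ASD = 122.25 * 1.46 = 178 m

178


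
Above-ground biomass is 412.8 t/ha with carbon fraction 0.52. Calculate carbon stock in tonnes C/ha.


Formula: Carbon Stock = Biomass * Carbon Fraction
C = 412.8 t/ha * 0.52
C = 214.7 t C/ha

214.7


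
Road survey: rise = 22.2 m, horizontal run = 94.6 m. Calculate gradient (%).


Formula: Gradient = rise / run * 100
Gradient = 22.2 / 94.6 * 100 = 23.5%

23.5


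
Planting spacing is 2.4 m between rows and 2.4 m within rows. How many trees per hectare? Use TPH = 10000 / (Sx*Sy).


Formula: TPH = 10000 m^2/ha / (spacing_x * spacing_y)
Area per tree = 2.4 m * 2.4 m = 5.76 m^2
TPH = 10000 / 5.76 = 1736 trees/ha

1736


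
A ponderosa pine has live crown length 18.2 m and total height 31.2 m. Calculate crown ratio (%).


Formula: Crown Ratio = (Crown Length / Total Height) * 100
CR = (18.2 m / 31.2 m) * 100
CR = 0.5833 * 100 = 58.3%

58.3


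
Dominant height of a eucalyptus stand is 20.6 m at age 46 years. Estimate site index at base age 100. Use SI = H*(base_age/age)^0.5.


Formula: SI = H_dom * (base_age / age)^0.5
Age ratio = 100 / 46 = 2.17391
sqrt(age_ratio) = 1.47442
SI = 20.6 * 1.47442 = 30.4 m

30.4


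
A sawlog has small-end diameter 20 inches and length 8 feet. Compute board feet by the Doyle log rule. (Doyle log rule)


Doyle: BF = (D - 4)^2 * L / 16
Adjusted diameter = 20 - 4 = 16 in
(D-4)^2 = 16^2 = 256
BF = 256 * 8 / 16 = 128 BF

128


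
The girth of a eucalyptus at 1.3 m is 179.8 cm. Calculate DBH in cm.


Formula: DBH = C / pi
DBH = 179.8 / pi
pi = 3.14159...
DBH = 57.2 cm

57.2


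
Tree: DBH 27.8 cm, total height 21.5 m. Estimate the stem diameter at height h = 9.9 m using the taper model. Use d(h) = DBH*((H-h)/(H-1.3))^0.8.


Taper: d(h) = DBH * ((H - h) / (H - 1.3))^0.8
Numerator = H - h = 21.5 - 9.9 = 11.6 m
Denominator = H - 1.3 = 21.5 - 1.3 = 20.2 m
Ratio = 11.6 / 20.2 = 0.57426
d = 27.8 * 0.57426^0.8 = 17.8 cm

17.8


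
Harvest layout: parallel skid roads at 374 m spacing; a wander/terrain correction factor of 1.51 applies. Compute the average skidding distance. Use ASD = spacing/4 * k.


Formula: ASD = (spacing / 4) * correction
Uncorrected distance = spacing / 4 = 374 / 4 = 93.5 m
ASD = 93.5 * 1.51 = 141 m

141


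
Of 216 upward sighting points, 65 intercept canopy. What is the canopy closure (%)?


Formula: Canopy closure = covered points / total points * 100
Closure = 65 / 216 * 100
Closure = 0.3009 * 100 = 30.1%

30.1


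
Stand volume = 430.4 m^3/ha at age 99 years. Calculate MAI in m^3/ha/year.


Formula: MAI = Total Volume / Stand Age
MAI = 430.4 m^3/ha / 99 years
MAI = 4.35 m^3/ha/year

4.35


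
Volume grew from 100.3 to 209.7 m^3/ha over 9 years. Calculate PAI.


Formula: PAI = (V_T2 - V_T1) / (T2 - T1)
Volume increment = 209.7 - 100.3 = 109.4 m^3/ha
PAI = 109.4 / 9 = 12.16 m^3/ha/year

12.16


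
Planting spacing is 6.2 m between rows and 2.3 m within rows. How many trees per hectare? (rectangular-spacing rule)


Formula: TPH = 10000 m^2/ha / (spacing_x * spacing_y)
Area per tree = 6.2 m * 2.3 m = 14.26 m^2
TPH = 10000 / 14.26 = 701 trees/ha

701


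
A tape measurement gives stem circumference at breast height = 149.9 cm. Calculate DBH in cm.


Formula: DBH = C / pi
DBH = 149.9 / pi
pi = 3.14159...
DBH = 47.7 cm

47.7


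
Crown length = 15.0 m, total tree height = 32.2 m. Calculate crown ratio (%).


Formula: Crown Ratio = (Crown Length / Total Height) * 100
CR = (15.0 m / 32.2 m) * 100
CR = 0.4658 * 100 = 46.6%

46.6
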